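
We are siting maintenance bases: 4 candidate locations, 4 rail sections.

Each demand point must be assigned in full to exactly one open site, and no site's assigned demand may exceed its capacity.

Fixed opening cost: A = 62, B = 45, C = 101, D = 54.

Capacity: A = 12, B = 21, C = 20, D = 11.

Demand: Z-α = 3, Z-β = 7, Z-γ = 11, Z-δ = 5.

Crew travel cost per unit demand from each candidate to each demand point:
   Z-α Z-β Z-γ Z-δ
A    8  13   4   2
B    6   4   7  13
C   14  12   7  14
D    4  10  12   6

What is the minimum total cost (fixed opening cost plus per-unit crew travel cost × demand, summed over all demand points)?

240

Open {A, B}; cheapest assignment that respects the capacities:
  A (cap 12, load 5): Z-δ — cost 5×2 = 10
  B (cap 21, load 21): Z-α, Z-β, Z-γ — cost 3×6 + 7×4 + 11×7 = 123
  Shipping 133, fixed 107 → total 240.
  Any other capacity-feasible assignment to {A, B} ships for at least 133.
Compare {B, D}: its best feasible assignment gives total 246.
Compare {A, B, D}: its best feasible assignment gives total 275.
Every other set of open sites that can feasibly serve all demand totals ≥ 246 even under its best assignment. Minimum: 240.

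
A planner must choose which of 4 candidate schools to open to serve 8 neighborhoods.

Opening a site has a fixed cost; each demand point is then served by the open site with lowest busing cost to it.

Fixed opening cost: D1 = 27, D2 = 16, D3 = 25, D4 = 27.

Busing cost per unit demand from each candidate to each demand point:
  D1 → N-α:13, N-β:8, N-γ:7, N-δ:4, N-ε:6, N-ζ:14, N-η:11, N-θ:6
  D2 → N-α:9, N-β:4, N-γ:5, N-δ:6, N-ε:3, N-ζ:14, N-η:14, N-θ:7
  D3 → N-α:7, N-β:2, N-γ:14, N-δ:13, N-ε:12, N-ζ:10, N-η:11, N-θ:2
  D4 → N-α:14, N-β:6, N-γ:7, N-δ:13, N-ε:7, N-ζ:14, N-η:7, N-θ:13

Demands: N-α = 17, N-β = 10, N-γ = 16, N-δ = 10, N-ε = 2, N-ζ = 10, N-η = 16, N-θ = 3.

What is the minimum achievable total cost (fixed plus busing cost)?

571

Open {D2, D3, D4}: assign each demand point to its cheapest open site.
  N-α→D3 17×7=119, N-β→D3 10×2=20, N-γ→D2 16×5=80, N-δ→D2 10×6=60, N-ε→D2 2×3=6, N-ζ→D3 10×10=100, N-η→D4 16×7=112, N-θ→D3 3×2=6
  busing cost 503, fixed 68 → total 571.
Compare {D1, D2, D3, D4}: busing cost 483 + fixed 95 = 578.
Compare {D1, D3, D4}: busing cost 521 + fixed 79 = 600.
Compare {D2, D3}: busing cost 567 + fixed 41 = 608.
All other subsets cost ≥ 578. Minimum total cost: 571.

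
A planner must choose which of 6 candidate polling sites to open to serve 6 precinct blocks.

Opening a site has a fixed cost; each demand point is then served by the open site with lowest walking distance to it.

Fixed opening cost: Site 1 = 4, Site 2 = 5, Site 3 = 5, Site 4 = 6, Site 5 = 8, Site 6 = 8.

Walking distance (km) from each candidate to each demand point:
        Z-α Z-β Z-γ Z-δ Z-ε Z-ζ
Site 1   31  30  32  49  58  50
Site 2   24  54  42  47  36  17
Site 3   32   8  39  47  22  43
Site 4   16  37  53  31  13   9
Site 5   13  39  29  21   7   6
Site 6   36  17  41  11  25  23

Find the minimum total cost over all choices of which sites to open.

95

Open {Site 3, Site 5, Site 6}: assign each demand point to its cheapest open site.
  Z-α→Site 5 13, Z-β→Site 3 8, Z-γ→Site 5 29, Z-δ→Site 6 11, Z-ε→Site 5 7, Z-ζ→Site 5 6
  walking distance 74, fixed 21 → total 95.
Compare {Site 3, Site 5}: walking distance 84 + fixed 13 = 97.
Compare {Site 5, Site 6}: walking distance 83 + fixed 16 = 99.
Compare {Site 1, Site 3, Site 5, Site 6}: walking distance 74 + fixed 25 = 99.
All other subsets cost ≥ 97. Minimum total cost: 95.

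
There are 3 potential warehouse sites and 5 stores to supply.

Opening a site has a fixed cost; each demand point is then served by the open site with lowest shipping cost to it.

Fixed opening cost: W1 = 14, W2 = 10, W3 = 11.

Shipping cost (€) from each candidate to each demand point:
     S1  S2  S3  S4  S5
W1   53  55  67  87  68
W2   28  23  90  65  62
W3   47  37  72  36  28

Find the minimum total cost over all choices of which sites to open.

Open {W2, W3}: assign each demand point to its cheapest open site.
  S1→W2 28, S2→W2 23, S3→W3 72, S4→W3 36, S5→W3 28
  shipping cost 187, fixed 21 → total 208.
Compare {W1, W2, W3}: shipping cost 182 + fixed 35 = 217.
Compare {W3}: shipping cost 220 + fixed 11 = 231.
Compare {W1, W3}: shipping cost 215 + fixed 25 = 240.
All other subsets cost ≥ 217. Minimum total cost: 208.

208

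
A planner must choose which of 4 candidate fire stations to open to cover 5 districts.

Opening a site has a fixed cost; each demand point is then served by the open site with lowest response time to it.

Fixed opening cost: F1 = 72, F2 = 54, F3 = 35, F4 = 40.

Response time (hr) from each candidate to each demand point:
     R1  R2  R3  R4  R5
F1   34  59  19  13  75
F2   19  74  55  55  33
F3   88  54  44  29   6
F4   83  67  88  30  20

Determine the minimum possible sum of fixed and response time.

233

Open {F1, F3}: assign each demand point to its cheapest open site.
  R1→F1 34, R2→F3 54, R3→F1 19, R4→F1 13, R5→F3 6
  response time 126, fixed 107 → total 233.
Compare {F2, F3}: response time 152 + fixed 89 = 241.
Compare {F3}: response time 221 + fixed 35 = 256.
Compare {F1, F4}: response time 145 + fixed 112 = 257.
All other subsets cost ≥ 241. Minimum total cost: 233.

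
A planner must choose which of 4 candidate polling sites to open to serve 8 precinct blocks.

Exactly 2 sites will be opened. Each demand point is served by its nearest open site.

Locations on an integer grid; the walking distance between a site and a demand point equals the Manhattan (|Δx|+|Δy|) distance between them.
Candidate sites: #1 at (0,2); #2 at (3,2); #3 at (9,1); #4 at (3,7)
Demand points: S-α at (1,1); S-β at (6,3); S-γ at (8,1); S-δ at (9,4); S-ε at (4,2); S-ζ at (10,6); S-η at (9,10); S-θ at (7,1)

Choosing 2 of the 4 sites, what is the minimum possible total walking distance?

29

Open {#2, #3}.
  S-α→#2 3, S-β→#2 4, S-γ→#3 1, S-δ→#3 3, S-ε→#2 1, S-ζ→#3 6, S-η→#3 9, S-θ→#3 2  ⇒ total 29.
Compare {#1, #3}: total 32.
Compare {#3, #4}: total 40.
No size-2 selection does better; minimum is 29.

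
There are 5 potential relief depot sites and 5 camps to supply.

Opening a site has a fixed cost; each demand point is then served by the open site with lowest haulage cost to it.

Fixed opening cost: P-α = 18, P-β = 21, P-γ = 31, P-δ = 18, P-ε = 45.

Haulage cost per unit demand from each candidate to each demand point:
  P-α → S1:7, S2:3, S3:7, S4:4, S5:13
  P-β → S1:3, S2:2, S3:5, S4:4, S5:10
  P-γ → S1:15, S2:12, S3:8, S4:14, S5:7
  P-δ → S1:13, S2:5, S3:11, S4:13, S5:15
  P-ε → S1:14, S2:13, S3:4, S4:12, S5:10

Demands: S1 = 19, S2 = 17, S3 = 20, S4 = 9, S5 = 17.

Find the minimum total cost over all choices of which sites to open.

398

Open {P-β, P-γ}: assign each demand point to its cheapest open site.
  S1→P-β 19×3=57, S2→P-β 17×2=34, S3→P-β 20×5=100, S4→P-β 9×4=36, S5→P-γ 17×7=119
  haulage cost 346, fixed 52 → total 398.
Compare {P-α, P-β, P-γ}: haulage cost 346 + fixed 70 = 416.
Compare {P-β, P-γ, P-δ}: haulage cost 346 + fixed 70 = 416.
Compare {P-β}: haulage cost 397 + fixed 21 = 418.
All other subsets cost ≥ 416. Minimum total cost: 398.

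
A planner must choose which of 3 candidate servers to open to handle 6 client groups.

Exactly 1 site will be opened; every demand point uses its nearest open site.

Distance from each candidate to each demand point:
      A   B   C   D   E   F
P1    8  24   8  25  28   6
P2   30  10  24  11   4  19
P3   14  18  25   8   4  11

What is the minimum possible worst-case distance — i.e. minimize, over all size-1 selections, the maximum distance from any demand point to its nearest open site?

Open {P3}.
  Farthest demand point is C at distance 25 (to P3); all others are ≤ 25.
With {P1} the worst case is 28.
With {P2} the worst case is 30.
No size-1 selection achieves below 25.

25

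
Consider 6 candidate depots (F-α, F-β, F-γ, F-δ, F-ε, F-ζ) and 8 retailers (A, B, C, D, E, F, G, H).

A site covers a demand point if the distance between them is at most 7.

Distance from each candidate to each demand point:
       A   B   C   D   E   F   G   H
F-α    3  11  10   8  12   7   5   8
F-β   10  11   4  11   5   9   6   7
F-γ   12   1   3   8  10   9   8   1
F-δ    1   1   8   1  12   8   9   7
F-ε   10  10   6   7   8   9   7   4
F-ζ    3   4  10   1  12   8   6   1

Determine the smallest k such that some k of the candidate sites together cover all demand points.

3

Coverage sets (demand points within 7 of each site):
  F-α: {A, F, G}
  F-β: {C, E, G, H}
  F-γ: {B, C, H}
  F-δ: {A, B, D, H}
  F-ε: {C, D, G, H}
  F-ζ: {A, B, D, G, H}
No 2 sites suffice: every size-2 union leaves at least one demand point uncovered.
But {F-α, F-β, F-δ} covers everything, so the minimum is 3.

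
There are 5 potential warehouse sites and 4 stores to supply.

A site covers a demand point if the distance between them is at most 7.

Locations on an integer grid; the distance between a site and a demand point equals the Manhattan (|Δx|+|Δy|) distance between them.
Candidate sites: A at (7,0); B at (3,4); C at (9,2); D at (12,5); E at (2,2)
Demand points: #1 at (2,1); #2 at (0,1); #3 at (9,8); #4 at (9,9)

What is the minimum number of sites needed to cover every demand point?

2

Coverage sets (demand points within 7 of each site):
  A: {#1}
  B: {#1, #2}
  C: {#3, #4}
  D: {#3, #4}
  E: {#1, #2}
No single site covers all 4 demand points.
But {B, C} covers everything, so the minimum is 2.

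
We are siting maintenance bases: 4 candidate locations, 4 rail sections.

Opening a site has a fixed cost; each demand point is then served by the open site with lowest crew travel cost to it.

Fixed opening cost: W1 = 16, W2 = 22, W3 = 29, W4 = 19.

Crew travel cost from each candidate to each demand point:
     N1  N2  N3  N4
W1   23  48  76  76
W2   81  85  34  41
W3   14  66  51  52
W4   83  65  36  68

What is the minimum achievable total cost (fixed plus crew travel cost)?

184

Open {W1, W2}: assign each demand point to its cheapest open site.
  N1→W1 23, N2→W1 48, N3→W2 34, N4→W2 41
  crew travel cost 146, fixed 38 → total 184.
Compare {W1, W2, W4}: crew travel cost 146 + fixed 57 = 203.
Compare {W1, W2, W3}: crew travel cost 137 + fixed 67 = 204.
Compare {W2, W3}: crew travel cost 155 + fixed 51 = 206.
All other subsets cost ≥ 203. Minimum total cost: 184.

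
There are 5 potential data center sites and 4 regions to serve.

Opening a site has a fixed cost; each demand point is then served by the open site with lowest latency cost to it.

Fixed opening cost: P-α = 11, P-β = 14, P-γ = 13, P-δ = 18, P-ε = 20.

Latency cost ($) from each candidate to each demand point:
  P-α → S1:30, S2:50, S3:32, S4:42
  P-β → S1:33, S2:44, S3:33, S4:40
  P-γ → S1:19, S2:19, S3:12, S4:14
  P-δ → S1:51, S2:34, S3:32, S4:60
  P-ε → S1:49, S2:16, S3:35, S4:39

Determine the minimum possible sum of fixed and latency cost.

Open {P-γ}: assign each demand point to its cheapest open site.
  S1→P-γ 19, S2→P-γ 19, S3→P-γ 12, S4→P-γ 14
  latency cost 64, fixed 13 → total 77.
Compare {P-α, P-γ}: latency cost 64 + fixed 24 = 88.
Compare {P-β, P-γ}: latency cost 64 + fixed 27 = 91.
Compare {P-γ, P-ε}: latency cost 61 + fixed 33 = 94.
All other subsets cost ≥ 88. Minimum total cost: 77.

77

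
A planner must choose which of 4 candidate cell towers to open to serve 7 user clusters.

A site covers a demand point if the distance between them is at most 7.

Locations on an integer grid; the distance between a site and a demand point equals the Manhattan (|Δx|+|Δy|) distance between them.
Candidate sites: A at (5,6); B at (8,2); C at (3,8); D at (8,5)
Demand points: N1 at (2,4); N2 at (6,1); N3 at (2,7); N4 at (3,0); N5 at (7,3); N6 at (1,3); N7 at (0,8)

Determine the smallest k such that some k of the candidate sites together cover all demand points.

Coverage sets (demand points within 7 of each site):
  A: {N1, N2, N3, N5, N6, N7}
  B: {N2, N4, N5}
  C: {N1, N3, N6, N7}
  D: {N1, N2, N5}
No single site covers all 7 demand points.
But {A, B} covers everything, so the minimum is 2.

2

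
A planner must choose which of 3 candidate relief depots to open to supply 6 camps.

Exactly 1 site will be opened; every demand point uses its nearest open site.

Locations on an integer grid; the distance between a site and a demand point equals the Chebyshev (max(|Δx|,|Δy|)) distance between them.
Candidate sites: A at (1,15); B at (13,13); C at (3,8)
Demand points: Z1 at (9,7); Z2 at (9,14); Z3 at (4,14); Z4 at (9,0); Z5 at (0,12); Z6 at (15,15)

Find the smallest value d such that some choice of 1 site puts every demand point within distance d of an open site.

12

Open {C}.
  Farthest demand point is Z6 at distance 12 (to C); all others are ≤ 12.
With {B} the worst case is 13.
With {A} the worst case is 15.
No size-1 selection achieves below 12.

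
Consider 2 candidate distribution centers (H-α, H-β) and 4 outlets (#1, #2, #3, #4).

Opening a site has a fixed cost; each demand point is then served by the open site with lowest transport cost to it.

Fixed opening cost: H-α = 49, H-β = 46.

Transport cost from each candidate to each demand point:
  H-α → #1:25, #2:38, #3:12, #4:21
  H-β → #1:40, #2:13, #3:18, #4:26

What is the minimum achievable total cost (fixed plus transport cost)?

Open {H-β}: assign each demand point to its cheapest open site.
  #1→H-β 40, #2→H-β 13, #3→H-β 18, #4→H-β 26
  transport cost 97, fixed 46 → total 143.
Compare {H-α}: transport cost 96 + fixed 49 = 145.
Compare {H-α, H-β}: transport cost 71 + fixed 95 = 166.

143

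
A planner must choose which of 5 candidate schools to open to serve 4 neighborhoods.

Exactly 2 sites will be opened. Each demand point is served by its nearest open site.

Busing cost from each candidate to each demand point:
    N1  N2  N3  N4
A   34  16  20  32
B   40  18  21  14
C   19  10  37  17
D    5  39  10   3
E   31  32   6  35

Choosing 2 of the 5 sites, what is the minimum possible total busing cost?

Open {C, D}.
  N1→D 5, N2→C 10, N3→D 10, N4→D 3  ⇒ total 28.
Compare {A, D}: total 34.
Compare {B, D}: total 36.
No size-2 selection does better; minimum is 28.

28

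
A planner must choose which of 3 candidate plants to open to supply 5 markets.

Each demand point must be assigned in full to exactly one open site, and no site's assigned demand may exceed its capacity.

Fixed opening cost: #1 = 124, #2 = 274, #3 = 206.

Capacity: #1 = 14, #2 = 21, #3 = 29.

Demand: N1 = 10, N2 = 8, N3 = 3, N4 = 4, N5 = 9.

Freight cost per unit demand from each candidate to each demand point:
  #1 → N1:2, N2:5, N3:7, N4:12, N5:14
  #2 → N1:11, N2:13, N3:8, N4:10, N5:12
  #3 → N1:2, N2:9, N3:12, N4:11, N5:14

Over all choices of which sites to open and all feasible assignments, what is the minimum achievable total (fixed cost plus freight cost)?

581

Open {#1, #3}; cheapest assignment that respects the capacities:
  #1 (cap 14, load 11): N2, N3 — cost 8×5 + 3×7 = 61
  #3 (cap 29, load 23): N1, N4, N5 — cost 10×2 + 4×11 + 9×14 = 190
  Shipping 251, fixed 330 → total 581.
  Any other capacity-feasible assignment to {#1, #3} ships for at least 251.
Compare {#1, #2}: its best feasible assignment gives total 691.
Compare {#2, #3}: its best feasible assignment gives total 744.
Every other set of open sites that can feasibly serve all demand totals ≥ 691 even under its best assignment. Minimum: 581.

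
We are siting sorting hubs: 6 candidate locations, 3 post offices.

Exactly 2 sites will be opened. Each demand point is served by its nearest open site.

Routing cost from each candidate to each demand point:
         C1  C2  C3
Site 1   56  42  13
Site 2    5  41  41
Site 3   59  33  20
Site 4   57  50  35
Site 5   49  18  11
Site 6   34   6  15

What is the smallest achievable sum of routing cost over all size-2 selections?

26

Open {Site 2, Site 6}.
  C1→Site 2 5, C2→Site 6 6, C3→Site 6 15  ⇒ total 26.
Compare {Site 2, Site 5}: total 34.
Compare {Site 5, Site 6}: total 51.
No size-2 selection does better; minimum is 26.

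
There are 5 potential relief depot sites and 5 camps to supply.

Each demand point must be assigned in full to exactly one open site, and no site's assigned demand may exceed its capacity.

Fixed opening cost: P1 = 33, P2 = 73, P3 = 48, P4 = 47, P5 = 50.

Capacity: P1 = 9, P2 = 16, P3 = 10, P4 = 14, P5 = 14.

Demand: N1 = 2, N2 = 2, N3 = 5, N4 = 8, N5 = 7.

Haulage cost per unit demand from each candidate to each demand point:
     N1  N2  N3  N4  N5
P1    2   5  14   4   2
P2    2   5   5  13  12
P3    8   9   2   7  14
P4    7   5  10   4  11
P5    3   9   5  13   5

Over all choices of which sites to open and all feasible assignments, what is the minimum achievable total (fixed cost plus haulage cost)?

Open {P1, P3, P4}; cheapest assignment that respects the capacities:
  P1 (cap 9, load 9): N1, N5 — cost 2×2 + 7×2 = 18
  P3 (cap 10, load 5): N3 — cost 5×2 = 10
  P4 (cap 14, load 10): N2, N4 — cost 2×5 + 8×4 = 42
  Shipping 70, fixed 128 → total 198.
  Any other capacity-feasible assignment to {P1, P3, P4} ships for at least 70.
Compare {P4, P5}: its best feasible assignment gives total 205.
Compare {P1, P4, P5}: its best feasible assignment gives total 215.
Every other set of open sites that can feasibly serve all demand totals ≥ 205 even under its best assignment. Minimum: 198.

198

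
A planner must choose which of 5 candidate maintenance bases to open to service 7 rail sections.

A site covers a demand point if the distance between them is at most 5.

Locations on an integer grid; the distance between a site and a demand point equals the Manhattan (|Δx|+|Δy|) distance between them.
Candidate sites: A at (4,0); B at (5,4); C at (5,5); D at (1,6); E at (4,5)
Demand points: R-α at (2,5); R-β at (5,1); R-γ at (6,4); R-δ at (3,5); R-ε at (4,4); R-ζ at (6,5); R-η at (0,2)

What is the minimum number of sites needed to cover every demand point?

2

Coverage sets (demand points within 5 of each site):
  A: {R-β, R-ε}
  B: {R-α, R-β, R-γ, R-δ, R-ε, R-ζ}
  C: {R-α, R-β, R-γ, R-δ, R-ε, R-ζ}
  D: {R-α, R-δ, R-ε, R-η}
  E: {R-α, R-β, R-γ, R-δ, R-ε, R-ζ}
No single site covers all 7 demand points.
But {B, D} covers everything, so the minimum is 2.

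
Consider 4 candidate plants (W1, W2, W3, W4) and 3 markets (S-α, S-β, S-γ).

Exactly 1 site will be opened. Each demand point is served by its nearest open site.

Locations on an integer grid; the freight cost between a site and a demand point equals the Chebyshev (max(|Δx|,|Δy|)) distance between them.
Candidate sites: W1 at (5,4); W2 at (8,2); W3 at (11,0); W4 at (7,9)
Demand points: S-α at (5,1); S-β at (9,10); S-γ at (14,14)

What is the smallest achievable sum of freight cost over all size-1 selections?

Open {W4}.
  S-α→W4 8, S-β→W4 2, S-γ→W4 7  ⇒ total 17.
Compare {W1}: total 19.
Compare {W2}: total 23.
No size-1 selection does better; minimum is 17.

17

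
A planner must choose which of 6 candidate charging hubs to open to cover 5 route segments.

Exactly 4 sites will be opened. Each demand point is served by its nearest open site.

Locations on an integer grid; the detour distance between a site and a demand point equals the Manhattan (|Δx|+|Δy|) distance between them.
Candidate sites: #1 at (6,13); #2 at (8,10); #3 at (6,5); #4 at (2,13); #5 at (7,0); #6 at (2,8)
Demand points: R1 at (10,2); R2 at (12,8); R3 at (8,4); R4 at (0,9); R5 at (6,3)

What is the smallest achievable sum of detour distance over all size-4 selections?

19

Open {#2, #3, #5, #6}.
  R1→#5 5, R2→#2 6, R3→#3 3, R4→#6 3, R5→#3 2  ⇒ total 19.
Compare {#1, #2, #3, #6}: total 21.
Compare {#2, #3, #4, #6}: total 21.
No size-4 selection does better; minimum is 19.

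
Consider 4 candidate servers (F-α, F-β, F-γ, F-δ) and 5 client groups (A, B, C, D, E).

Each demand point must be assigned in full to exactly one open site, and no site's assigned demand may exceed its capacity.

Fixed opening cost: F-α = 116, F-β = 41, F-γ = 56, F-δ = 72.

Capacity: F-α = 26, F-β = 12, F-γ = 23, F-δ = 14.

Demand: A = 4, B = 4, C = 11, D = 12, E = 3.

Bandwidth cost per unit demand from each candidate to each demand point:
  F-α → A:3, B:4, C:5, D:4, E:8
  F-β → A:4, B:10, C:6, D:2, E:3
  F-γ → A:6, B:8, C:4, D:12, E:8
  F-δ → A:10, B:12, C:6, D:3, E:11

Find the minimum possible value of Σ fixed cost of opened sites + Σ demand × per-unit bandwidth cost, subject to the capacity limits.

Open {F-β, F-γ}; cheapest assignment that respects the capacities:
  F-β (cap 12, load 12): D — cost 12×2 = 24
  F-γ (cap 23, load 22): A, B, C, E — cost 4×6 + 4×8 + 11×4 + 3×8 = 124
  Shipping 148, fixed 97 → total 245.
  Any other capacity-feasible assignment to {F-β, F-γ} ships for at least 148.
Compare {F-α, F-β}: its best feasible assignment gives total 288.
Compare {F-γ, F-δ}: its best feasible assignment gives total 288.
Every other set of open sites that can feasibly serve all demand totals ≥ 288 even under its best assignment. Minimum: 245.

245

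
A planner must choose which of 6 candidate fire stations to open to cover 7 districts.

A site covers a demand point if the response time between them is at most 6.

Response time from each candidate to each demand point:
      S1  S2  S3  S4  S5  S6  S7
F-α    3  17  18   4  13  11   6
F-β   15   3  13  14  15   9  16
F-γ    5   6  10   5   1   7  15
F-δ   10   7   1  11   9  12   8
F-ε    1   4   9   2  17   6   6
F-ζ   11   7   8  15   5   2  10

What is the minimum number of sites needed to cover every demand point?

3

Coverage sets (demand points within 6 of each site):
  F-α: {S1, S4, S7}
  F-β: {S2}
  F-γ: {S1, S2, S4, S5}
  F-δ: {S3}
  F-ε: {S1, S2, S4, S6, S7}
  F-ζ: {S5, S6}
No 2 sites suffice: every size-2 union leaves at least one demand point uncovered.
But {F-γ, F-δ, F-ε} covers everything, so the minimum is 3.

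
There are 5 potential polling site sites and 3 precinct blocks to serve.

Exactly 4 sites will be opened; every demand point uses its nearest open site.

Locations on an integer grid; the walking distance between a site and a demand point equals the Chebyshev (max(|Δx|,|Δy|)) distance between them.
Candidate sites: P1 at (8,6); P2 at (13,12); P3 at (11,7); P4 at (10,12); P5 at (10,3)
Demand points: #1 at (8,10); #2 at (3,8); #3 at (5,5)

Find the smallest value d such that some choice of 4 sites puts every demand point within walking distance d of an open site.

Open {P1, P2, P3, P4}.
  Farthest demand point is #2 at walking distance 5 (to P1); all others are ≤ 5.
With {P1, P2, P3, P5} the worst case is 5.
With {P1, P2, P4, P5} the worst case is 5.
No size-4 selection achieves below 5.

5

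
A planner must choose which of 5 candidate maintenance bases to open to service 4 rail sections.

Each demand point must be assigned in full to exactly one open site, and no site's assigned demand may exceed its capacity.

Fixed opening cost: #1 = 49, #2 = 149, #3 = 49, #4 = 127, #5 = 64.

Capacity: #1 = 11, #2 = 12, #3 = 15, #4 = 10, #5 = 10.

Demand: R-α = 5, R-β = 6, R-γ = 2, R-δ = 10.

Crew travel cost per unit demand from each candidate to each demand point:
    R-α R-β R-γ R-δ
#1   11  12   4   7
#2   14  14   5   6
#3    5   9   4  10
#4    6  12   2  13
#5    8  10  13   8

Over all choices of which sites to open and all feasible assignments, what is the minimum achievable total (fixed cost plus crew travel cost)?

Open {#1, #3}; cheapest assignment that respects the capacities:
  #1 (cap 11, load 10): R-δ — cost 10×7 = 70
  #3 (cap 15, load 13): R-α, R-β, R-γ — cost 5×5 + 6×9 + 2×4 = 87
  Shipping 157, fixed 98 → total 255.
  Any other capacity-feasible assignment to {#1, #3} ships for at least 157.
Compare {#3, #5}: its best feasible assignment gives total 280.
Compare {#1, #3, #5}: its best feasible assignment gives total 319.
Every other set of open sites that can feasibly serve all demand totals ≥ 280 even under its best assignment. Minimum: 255.

255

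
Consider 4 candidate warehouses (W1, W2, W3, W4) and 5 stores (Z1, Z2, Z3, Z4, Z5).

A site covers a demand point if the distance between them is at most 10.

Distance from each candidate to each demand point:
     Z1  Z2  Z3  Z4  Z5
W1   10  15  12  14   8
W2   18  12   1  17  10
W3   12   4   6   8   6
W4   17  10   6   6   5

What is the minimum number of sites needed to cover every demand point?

Coverage sets (demand points within 10 of each site):
  W1: {Z1, Z5}
  W2: {Z3, Z5}
  W3: {Z2, Z3, Z4, Z5}
  W4: {Z2, Z3, Z4, Z5}
No single site covers all 5 demand points.
But {W1, W3} covers everything, so the minimum is 2.

2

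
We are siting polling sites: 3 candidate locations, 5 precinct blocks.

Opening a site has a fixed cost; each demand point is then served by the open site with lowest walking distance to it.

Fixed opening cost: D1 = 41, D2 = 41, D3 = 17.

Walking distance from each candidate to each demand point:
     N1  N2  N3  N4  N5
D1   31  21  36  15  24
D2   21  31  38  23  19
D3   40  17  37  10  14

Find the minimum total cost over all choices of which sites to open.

135

Open {D3}: assign each demand point to its cheapest open site.
  N1→D3 40, N2→D3 17, N3→D3 37, N4→D3 10, N5→D3 14
  walking distance 118, fixed 17 → total 135.
Compare {D2, D3}: walking distance 99 + fixed 58 = 157.
Compare {D1, D3}: walking distance 108 + fixed 58 = 166.
Compare {D1}: walking distance 127 + fixed 41 = 168.
All other subsets cost ≥ 157. Minimum total cost: 135.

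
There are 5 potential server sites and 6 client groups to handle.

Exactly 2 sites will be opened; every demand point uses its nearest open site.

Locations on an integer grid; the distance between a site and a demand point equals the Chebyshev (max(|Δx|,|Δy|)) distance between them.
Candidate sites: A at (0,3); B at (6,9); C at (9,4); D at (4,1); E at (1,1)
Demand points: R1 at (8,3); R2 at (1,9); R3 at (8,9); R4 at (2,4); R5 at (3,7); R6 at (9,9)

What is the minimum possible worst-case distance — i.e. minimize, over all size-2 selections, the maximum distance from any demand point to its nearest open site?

Open {B, C}.
  Farthest demand point is R2 at distance 5 (to B); all others are ≤ 5.
With {B, D} the worst case is 5.
With {A, B} the worst case is 6.
No size-2 selection achieves below 5.

5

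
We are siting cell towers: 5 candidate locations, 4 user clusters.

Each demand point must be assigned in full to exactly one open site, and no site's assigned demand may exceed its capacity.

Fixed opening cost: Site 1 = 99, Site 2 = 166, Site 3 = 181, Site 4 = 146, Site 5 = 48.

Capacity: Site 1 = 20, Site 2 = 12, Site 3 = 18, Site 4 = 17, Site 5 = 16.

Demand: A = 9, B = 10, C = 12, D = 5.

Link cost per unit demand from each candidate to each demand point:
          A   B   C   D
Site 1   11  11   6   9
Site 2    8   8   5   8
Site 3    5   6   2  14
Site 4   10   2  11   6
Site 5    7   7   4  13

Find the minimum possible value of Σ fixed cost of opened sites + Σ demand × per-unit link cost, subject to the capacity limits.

478

Open {Site 1, Site 4, Site 5}; cheapest assignment that respects the capacities:
  Site 1 (cap 20, load 12): C — cost 12×6 = 72
  Site 4 (cap 17, load 15): B, D — cost 10×2 + 5×6 = 50
  Site 5 (cap 16, load 9): A — cost 9×7 = 63
  Shipping 185, fixed 293 → total 478.
  Any other capacity-feasible assignment to {Site 1, Site 4, Site 5} ships for at least 185.
Compare {Site 3, Site 4, Site 5}: its best feasible assignment gives total 512.
Compare {Site 2, Site 4, Site 5}: its best feasible assignment gives total 530.
Every other set of open sites that can feasibly serve all demand totals ≥ 512 even under its best assignment. Minimum: 478.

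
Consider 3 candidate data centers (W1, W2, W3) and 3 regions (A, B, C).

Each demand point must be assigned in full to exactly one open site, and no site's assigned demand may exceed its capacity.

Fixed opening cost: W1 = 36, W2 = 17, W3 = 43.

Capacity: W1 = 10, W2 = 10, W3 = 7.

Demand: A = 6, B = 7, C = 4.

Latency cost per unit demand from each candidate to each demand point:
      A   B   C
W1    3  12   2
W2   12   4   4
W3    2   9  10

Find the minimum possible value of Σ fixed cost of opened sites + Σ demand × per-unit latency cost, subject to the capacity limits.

Open {W1, W2}; cheapest assignment that respects the capacities:
  W1 (cap 10, load 10): A, C — cost 6×3 + 4×2 = 26
  W2 (cap 10, load 7): B — cost 7×4 = 28
  Shipping 54, fixed 53 → total 107.
  Any other capacity-feasible assignment to {W1, W2} ships for at least 54.
Compare {W1, W2, W3}: its best feasible assignment gives total 144.
Compare {W1, W3}: its best feasible assignment gives total 168.
Every other set of open sites that can feasibly serve all demand totals ≥ 144 even under its best assignment. Minimum: 107.

107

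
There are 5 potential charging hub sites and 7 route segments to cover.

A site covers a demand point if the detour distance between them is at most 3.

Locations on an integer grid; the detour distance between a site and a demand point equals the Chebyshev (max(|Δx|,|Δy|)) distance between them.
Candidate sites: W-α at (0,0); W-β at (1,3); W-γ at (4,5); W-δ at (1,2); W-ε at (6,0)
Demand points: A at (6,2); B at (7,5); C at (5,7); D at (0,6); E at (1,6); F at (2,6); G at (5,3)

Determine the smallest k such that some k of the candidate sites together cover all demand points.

Coverage sets (demand points within 3 of each site):
  W-α: {}
  W-β: {D, E, F}
  W-γ: {A, B, C, E, F, G}
  W-δ: {}
  W-ε: {A, G}
No single site covers all 7 demand points.
But {W-β, W-γ} covers everything, so the minimum is 2.

2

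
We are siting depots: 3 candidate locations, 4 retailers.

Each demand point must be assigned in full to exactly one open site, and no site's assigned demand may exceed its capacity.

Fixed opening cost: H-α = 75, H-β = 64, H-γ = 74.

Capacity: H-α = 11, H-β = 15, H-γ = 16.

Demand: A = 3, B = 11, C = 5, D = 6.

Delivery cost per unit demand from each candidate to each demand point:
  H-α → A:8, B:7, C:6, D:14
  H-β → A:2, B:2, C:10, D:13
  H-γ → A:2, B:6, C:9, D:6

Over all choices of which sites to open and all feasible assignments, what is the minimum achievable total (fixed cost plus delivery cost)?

247

Open {H-β, H-γ}; cheapest assignment that respects the capacities:
  H-β (cap 15, load 14): A, B — cost 3×2 + 11×2 = 28
  H-γ (cap 16, load 11): C, D — cost 5×9 + 6×6 = 81
  Shipping 109, fixed 138 → total 247.
  Any other capacity-feasible assignment to {H-β, H-γ} ships for at least 109.
Compare {H-α, H-β}: its best feasible assignment gives total 281.
Compare {H-α, H-β, H-γ}: its best feasible assignment gives total 307.
Every other set of open sites that can feasibly serve all demand totals ≥ 281 even under its best assignment. Minimum: 247.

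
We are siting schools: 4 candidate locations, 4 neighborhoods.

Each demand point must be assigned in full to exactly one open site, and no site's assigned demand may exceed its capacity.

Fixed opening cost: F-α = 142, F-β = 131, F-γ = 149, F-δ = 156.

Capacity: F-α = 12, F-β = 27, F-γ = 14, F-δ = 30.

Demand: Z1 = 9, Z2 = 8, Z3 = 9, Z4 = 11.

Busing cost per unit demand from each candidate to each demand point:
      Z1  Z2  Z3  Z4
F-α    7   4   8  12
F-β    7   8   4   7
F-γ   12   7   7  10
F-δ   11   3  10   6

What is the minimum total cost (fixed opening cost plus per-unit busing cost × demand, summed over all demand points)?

Open {F-β, F-δ}; cheapest assignment that respects the capacities:
  F-β (cap 27, load 18): Z1, Z3 — cost 9×7 + 9×4 = 99
  F-δ (cap 30, load 19): Z2, Z4 — cost 8×3 + 11×6 = 90
  Shipping 189, fixed 287 → total 476.
  Any other capacity-feasible assignment to {F-β, F-δ} ships for at least 189.
Compare {F-α, F-δ}: its best feasible assignment gives total 541.
Compare {F-β, F-γ}: its best feasible assignment gives total 553.
Every other set of open sites that can feasibly serve all demand totals ≥ 541 even under its best assignment. Minimum: 476.

476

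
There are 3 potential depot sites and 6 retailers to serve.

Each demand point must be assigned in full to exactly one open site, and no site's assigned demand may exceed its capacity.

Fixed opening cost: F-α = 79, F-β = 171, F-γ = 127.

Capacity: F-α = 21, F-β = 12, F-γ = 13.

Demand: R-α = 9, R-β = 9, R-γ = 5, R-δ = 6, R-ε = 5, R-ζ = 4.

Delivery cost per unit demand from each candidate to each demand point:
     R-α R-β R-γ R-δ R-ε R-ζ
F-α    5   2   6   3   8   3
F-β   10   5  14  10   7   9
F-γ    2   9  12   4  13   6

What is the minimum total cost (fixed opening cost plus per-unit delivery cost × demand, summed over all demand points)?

Open {F-α, F-β, F-γ}; cheapest assignment that respects the capacities:
  F-α (cap 21, load 20): R-β, R-γ, R-δ — cost 9×2 + 5×6 + 6×3 = 66
  F-β (cap 12, load 5): R-ε — cost 5×7 = 35
  F-γ (cap 13, load 13): R-α, R-ζ — cost 9×2 + 4×6 = 42
  Shipping 143, fixed 377 → total 520.
  Any other capacity-feasible assignment to {F-α, F-β, F-γ} ships for at least 143.
Total demand is 38 and no other set of sites has combined capacity ≥ 38, so {F-α, F-β, F-γ} is the only feasible choice of open sites. Minimum: 520.

520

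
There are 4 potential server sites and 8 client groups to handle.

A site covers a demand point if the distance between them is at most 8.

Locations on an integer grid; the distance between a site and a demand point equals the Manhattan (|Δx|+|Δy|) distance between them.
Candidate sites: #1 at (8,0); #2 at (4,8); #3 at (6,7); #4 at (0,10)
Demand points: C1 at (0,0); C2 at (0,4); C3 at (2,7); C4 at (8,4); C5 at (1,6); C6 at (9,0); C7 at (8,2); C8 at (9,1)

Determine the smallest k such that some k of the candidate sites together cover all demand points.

2

Coverage sets (demand points within 8 of each site):
  #1: {C1, C4, C6, C7, C8}
  #2: {C2, C3, C4, C5}
  #3: {C3, C4, C5, C7}
  #4: {C2, C3, C5}
No single site covers all 8 demand points.
But {#1, #2} covers everything, so the minimum is 2.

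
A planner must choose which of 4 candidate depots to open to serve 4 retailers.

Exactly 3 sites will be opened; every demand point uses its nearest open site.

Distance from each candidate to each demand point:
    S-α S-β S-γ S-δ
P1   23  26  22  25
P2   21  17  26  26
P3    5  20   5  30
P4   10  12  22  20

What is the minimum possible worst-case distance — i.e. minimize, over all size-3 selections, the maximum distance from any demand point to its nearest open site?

Open {P1, P3, P4}.
  Farthest demand point is S-δ at distance 20 (to P4); all others are ≤ 20.
With {P2, P3, P4} the worst case is 20.
With {P1, P2, P4} the worst case is 22.
No size-3 selection achieves below 20.

20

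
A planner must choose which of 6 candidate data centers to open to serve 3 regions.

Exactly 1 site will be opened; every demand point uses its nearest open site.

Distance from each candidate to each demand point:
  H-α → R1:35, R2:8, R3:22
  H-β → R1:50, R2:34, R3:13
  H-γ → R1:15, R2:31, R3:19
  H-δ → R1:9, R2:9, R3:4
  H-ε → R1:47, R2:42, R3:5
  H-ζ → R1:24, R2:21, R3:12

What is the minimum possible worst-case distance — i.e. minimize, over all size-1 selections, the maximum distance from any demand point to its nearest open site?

Open {H-δ}.
  Farthest demand point is R1 at distance 9 (to H-δ); all others are ≤ 9.
With {H-ζ} the worst case is 24.
With {H-γ} the worst case is 31.
No size-1 selection achieves below 9.

9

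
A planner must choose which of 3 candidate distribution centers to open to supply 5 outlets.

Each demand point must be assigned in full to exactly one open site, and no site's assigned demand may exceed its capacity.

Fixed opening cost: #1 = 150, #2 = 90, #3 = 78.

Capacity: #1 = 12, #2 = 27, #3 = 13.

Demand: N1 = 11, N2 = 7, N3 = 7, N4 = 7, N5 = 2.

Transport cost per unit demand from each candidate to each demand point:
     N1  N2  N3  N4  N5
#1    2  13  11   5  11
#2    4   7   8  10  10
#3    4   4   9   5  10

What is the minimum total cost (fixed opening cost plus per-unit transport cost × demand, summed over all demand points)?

Open {#2, #3}; cheapest assignment that respects the capacities:
  #2 (cap 27, load 27): N1, N2, N3, N5 — cost 11×4 + 7×7 + 7×8 + 2×10 = 169
  #3 (cap 13, load 7): N4 — cost 7×5 = 35
  Shipping 204, fixed 168 → total 372.
  Any other capacity-feasible assignment to {#2, #3} ships for at least 204.
Compare {#1, #2}: its best feasible assignment gives total 444.
Compare {#1, #2, #3}: its best feasible assignment gives total 500.
Every other set of open sites that can feasibly serve all demand totals ≥ 444 even under its best assignment. Minimum: 372.

372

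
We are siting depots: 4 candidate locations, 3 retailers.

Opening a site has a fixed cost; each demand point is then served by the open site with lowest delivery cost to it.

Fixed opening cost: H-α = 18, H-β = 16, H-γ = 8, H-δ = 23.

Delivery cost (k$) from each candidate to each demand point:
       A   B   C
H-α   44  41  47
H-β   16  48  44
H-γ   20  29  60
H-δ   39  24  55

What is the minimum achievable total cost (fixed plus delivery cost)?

113

Open {H-β, H-γ}: assign each demand point to its cheapest open site.
  A→H-β 16, B→H-γ 29, C→H-β 44
  delivery cost 89, fixed 24 → total 113.
Compare {H-γ}: delivery cost 109 + fixed 8 = 117.
Compare {H-α, H-γ}: delivery cost 96 + fixed 26 = 122.
Compare {H-β, H-δ}: delivery cost 84 + fixed 39 = 123.
All other subsets cost ≥ 117. Minimum total cost: 113.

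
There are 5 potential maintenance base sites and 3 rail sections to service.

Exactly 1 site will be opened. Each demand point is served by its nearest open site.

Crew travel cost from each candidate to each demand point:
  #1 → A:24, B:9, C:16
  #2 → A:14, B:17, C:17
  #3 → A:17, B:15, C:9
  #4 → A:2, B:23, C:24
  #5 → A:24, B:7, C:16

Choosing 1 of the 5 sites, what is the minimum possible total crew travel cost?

41

Open {#3}.
  A→#3 17, B→#3 15, C→#3 9  ⇒ total 41.
Compare {#5}: total 47.
Compare {#2}: total 48.
No size-1 selection does better; minimum is 41.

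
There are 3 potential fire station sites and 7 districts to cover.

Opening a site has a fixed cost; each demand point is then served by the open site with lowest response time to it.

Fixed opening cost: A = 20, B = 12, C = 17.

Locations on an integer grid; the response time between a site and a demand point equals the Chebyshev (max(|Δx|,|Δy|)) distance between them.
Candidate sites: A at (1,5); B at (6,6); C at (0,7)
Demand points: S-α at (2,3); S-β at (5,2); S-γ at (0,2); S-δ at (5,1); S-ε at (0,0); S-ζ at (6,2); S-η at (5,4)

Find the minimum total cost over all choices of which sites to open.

Open {B}: assign each demand point to its cheapest open site.
  S-α→B 4, S-β→B 4, S-γ→B 6, S-δ→B 5, S-ε→B 6, S-ζ→B 4, S-η→B 2
  response time 31, fixed 12 → total 43.
Compare {A}: response time 27 + fixed 20 = 47.
Compare {C}: response time 38 + fixed 17 = 55.
Compare {A, B}: response time 24 + fixed 32 = 56.
All other subsets cost ≥ 47. Minimum total cost: 43.

43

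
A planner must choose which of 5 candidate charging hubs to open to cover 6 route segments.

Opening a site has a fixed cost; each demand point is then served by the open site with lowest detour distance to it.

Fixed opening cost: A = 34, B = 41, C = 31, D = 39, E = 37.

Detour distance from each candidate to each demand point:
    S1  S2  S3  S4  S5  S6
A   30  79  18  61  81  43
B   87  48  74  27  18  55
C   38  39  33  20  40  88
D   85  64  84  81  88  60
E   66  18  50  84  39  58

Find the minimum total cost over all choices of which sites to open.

Open {A, C}: assign each demand point to its cheapest open site.
  S1→A 30, S2→C 39, S3→A 18, S4→C 20, S5→C 40, S6→A 43
  detour distance 190, fixed 65 → total 255.
Compare {A, B}: detour distance 184 + fixed 75 = 259.
Compare {A, B, E}: detour distance 154 + fixed 112 = 266.
Compare {A, C, E}: detour distance 168 + fixed 102 = 270.
All other subsets cost ≥ 259. Minimum total cost: 255.

255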